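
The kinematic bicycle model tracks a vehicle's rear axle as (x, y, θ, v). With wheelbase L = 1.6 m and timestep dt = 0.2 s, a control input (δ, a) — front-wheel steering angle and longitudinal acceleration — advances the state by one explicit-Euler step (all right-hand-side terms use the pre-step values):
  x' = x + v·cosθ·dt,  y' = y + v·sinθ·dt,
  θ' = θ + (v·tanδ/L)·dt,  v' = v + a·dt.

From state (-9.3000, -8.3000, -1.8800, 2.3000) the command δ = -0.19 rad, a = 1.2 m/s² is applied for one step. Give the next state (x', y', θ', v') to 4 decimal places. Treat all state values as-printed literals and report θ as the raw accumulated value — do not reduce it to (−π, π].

x' = -9.3000 + 2.3000·cos(-1.8800)·0.2 = -9.4400
y' = -8.3000 + 2.3000·sin(-1.8800)·0.2 = -8.7382
θ' = -1.8800 + (2.3000/1.6)·tan(-0.19)·0.2 = -1.9353
v' = 2.3000 + 1.2000·0.2 = 2.5400

(-9.4400, -8.7382, -1.9353, 2.5400)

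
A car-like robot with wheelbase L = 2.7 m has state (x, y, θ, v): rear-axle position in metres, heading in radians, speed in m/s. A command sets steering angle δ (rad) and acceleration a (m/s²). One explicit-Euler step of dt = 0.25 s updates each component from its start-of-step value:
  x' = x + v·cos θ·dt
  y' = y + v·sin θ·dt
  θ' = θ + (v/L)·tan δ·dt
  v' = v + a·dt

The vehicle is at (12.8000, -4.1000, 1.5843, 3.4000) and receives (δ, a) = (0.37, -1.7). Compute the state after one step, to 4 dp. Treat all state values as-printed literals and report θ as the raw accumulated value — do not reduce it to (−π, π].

(12.7885, -3.2501, 1.7064, 2.9750)

x' = 12.8000 + 3.4000·cos(1.5843)·0.25 = 12.7885
y' = -4.1000 + 3.4000·sin(1.5843)·0.25 = -3.2501
θ' = 1.5843 + (3.4000/2.7)·tan(0.37)·0.25 = 1.7064
v' = 3.4000 − 1.7000·0.25 = 2.9750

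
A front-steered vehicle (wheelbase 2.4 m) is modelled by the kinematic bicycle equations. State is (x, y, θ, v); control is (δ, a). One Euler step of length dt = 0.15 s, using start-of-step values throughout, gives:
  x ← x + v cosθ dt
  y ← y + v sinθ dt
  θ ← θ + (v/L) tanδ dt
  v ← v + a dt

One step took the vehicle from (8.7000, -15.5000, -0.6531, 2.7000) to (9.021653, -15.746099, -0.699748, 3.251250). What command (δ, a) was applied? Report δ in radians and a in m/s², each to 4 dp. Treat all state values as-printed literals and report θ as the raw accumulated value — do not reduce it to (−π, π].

δ = -0.2697, a = 3.6750

a = (v'−v)/dt = (0.551250)/0.15 = 3.6750
Δθ = θ'−θ = -0.046648;  (v·dt/L) = 2.7000·0.15/2.4 = 0.168750
tan δ = Δθ·L/(v·dt) = -0.276433  →  δ = -0.2697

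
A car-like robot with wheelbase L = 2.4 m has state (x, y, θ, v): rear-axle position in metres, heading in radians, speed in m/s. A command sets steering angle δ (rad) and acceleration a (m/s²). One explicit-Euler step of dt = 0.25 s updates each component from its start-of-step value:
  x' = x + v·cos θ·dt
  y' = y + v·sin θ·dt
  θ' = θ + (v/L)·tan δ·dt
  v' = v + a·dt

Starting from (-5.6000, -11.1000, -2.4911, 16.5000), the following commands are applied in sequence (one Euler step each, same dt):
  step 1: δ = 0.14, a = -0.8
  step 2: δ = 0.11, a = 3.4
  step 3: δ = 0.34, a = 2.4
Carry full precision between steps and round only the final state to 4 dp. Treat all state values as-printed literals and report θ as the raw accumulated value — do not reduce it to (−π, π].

(-13.4589, -20.5534, -1.4294, 17.7500)

after step 1 (δ=0.14, a=-0.8): (-8.882615, -13.598011, -2.248890, 16.300000)
after step 2 (δ=0.11, a=3.4): (-11.438903, -16.771498, -2.061363, 17.150000)
after step 3 (δ=0.34, a=2.4): (-13.458854, -20.553357, -1.429426, 17.750000)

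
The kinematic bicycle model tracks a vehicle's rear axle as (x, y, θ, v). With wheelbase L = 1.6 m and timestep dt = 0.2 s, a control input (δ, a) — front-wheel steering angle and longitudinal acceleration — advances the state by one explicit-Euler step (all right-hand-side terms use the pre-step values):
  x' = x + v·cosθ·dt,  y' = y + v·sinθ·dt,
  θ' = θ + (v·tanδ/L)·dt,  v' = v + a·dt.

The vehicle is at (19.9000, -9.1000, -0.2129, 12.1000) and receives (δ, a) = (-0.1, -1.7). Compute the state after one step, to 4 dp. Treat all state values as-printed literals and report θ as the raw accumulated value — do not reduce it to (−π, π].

x' = 19.9000 + 12.1000·cos(-0.2129)·0.2 = 22.2654
y' = -9.1000 + 12.1000·sin(-0.2129)·0.2 = -9.6113
θ' = -0.2129 + (12.1000/1.6)·tan(-0.1)·0.2 = -0.3647
v' = 12.1000 − 1.7000·0.2 = 11.7600

(22.2654, -9.6113, -0.3647, 11.7600)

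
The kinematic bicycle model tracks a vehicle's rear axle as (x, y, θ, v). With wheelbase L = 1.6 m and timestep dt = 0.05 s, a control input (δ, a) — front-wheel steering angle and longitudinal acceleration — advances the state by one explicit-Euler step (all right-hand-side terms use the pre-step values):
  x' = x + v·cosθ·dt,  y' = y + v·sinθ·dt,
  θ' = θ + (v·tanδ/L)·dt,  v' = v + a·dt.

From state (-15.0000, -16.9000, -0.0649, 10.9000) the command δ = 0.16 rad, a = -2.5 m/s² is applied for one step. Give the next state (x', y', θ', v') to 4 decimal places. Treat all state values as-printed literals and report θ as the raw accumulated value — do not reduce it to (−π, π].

x' = -15.0000 + 10.9000·cos(-0.0649)·0.05 = -14.4561
y' = -16.9000 + 10.9000·sin(-0.0649)·0.05 = -16.9353
θ' = -0.0649 + (10.9000/1.6)·tan(0.16)·0.05 = -0.0099
v' = 10.9000 − 2.5000·0.05 = 10.7750

(-14.4561, -16.9353, -0.0099, 10.7750)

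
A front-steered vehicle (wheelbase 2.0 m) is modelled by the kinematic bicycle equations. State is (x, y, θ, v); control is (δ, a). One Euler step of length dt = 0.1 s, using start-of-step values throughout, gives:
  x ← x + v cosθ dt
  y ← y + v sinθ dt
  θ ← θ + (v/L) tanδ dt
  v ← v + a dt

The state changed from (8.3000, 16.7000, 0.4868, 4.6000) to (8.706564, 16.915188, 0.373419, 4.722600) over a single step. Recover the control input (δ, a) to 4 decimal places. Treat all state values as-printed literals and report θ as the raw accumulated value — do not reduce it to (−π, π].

a = (v'−v)/dt = (0.122600)/0.1 = 1.2260
Δθ = θ'−θ = -0.113381;  (v·dt/L) = 4.6000·0.1/2.0 = 0.230000
tan δ = Δθ·L/(v·dt) = -0.492961  →  δ = -0.4580

δ = -0.4580, a = 1.2260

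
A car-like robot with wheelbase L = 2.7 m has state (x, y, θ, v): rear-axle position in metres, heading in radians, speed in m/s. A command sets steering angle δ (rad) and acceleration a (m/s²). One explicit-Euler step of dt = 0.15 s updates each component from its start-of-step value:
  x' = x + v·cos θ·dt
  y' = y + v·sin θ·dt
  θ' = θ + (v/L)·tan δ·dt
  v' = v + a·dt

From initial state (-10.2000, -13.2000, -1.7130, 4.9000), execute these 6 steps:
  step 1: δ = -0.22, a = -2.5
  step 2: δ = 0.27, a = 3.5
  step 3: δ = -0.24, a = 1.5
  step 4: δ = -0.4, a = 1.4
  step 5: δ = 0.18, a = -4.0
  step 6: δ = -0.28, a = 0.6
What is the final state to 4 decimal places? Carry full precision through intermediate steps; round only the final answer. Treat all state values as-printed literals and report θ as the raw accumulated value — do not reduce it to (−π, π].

after step 1 (δ=-0.22, a=-2.5): (-10.304168, -13.927581, -1.773874, 4.525000)
after step 2 (δ=0.27, a=3.5): (-10.441061, -14.592383, -1.704300, 5.050000)
after step 3 (δ=-0.24, a=1.5): (-10.541890, -15.343142, -1.772957, 5.275000)
after step 4 (δ=-0.4, a=1.4): (-10.700763, -16.118279, -1.896859, 5.485000)
after step 5 (δ=0.18, a=-4.0): (-10.964302, -16.897679, -1.841409, 4.885000)
after step 6 (δ=-0.28, a=0.6): (-11.160182, -17.603762, -1.919448, 4.975000)

(-11.1602, -17.6038, -1.9194, 4.9750)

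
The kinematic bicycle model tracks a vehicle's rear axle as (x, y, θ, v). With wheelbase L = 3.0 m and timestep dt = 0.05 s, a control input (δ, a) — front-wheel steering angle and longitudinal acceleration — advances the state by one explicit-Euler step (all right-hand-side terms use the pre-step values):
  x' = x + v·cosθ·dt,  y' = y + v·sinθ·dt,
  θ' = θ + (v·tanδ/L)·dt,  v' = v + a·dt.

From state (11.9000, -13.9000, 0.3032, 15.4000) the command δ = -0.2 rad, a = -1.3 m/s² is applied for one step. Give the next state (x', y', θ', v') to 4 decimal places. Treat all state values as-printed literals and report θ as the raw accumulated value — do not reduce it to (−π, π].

x' = 11.9000 + 15.4000·cos(0.3032)·0.05 = 12.6349
y' = -13.9000 + 15.4000·sin(0.3032)·0.05 = -13.6701
θ' = 0.3032 + (15.4000/3.0)·tan(-0.2)·0.05 = 0.2512
v' = 15.4000 − 1.3000·0.05 = 15.3350

(12.6349, -13.6701, 0.2512, 15.3350)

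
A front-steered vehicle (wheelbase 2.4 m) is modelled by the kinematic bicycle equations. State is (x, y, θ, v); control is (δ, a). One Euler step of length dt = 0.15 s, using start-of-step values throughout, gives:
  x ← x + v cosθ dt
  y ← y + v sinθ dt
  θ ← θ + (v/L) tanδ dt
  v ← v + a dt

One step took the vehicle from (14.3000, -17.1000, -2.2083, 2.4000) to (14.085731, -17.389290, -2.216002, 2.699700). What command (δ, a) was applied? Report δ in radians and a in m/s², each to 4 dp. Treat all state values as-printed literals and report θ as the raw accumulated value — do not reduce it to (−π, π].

δ = -0.0513, a = 1.9980

a = (v'−v)/dt = (0.299700)/0.15 = 1.9980
Δθ = θ'−θ = -0.007702;  (v·dt/L) = 2.4000·0.15/2.4 = 0.150000
tan δ = Δθ·L/(v·dt) = -0.051347  →  δ = -0.0513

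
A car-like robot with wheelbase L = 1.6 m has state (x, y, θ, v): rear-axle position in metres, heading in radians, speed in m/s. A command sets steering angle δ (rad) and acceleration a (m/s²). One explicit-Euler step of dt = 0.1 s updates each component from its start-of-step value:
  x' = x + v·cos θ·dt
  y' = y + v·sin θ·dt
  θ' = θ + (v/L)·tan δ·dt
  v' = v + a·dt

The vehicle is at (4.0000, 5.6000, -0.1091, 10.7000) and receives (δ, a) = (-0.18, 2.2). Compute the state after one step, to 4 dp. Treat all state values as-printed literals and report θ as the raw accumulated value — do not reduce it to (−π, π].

x' = 4.0000 + 10.7000·cos(-0.1091)·0.1 = 5.0636
y' = 5.6000 + 10.7000·sin(-0.1091)·0.1 = 5.4835
θ' = -0.1091 + (10.7000/1.6)·tan(-0.18)·0.1 = -0.2308
v' = 10.7000 + 2.2000·0.1 = 10.9200

(5.0636, 5.4835, -0.2308, 10.9200)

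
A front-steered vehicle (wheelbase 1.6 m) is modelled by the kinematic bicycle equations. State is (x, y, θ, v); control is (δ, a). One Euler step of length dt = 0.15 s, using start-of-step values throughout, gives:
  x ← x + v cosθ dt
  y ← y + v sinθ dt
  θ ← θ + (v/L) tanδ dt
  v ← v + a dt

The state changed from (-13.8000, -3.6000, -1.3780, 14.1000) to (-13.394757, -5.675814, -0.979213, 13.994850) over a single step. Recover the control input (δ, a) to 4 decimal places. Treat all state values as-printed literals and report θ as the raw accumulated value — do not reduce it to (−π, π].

a = (v'−v)/dt = (-0.105150)/0.15 = -0.7010
Δθ = θ'−θ = 0.398787;  (v·dt/L) = 14.1000·0.15/1.6 = 1.321875
tan δ = Δθ·L/(v·dt) = 0.301683  →  δ = 0.2930

δ = 0.2930, a = -0.7010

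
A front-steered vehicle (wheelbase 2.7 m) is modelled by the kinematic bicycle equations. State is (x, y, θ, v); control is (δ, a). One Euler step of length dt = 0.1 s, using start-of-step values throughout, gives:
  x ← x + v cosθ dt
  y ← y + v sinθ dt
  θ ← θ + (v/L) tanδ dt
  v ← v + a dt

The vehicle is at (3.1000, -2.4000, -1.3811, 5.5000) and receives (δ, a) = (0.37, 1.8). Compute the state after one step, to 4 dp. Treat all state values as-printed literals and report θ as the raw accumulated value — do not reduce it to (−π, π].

x' = 3.1000 + 5.5000·cos(-1.3811)·0.1 = 3.2037
y' = -2.4000 + 5.5000·sin(-1.3811)·0.1 = -2.9401
θ' = -1.3811 + (5.5000/2.7)·tan(0.37)·0.1 = -1.3021
v' = 5.5000 + 1.8000·0.1 = 5.6800

(3.2037, -2.9401, -1.3021, 5.6800)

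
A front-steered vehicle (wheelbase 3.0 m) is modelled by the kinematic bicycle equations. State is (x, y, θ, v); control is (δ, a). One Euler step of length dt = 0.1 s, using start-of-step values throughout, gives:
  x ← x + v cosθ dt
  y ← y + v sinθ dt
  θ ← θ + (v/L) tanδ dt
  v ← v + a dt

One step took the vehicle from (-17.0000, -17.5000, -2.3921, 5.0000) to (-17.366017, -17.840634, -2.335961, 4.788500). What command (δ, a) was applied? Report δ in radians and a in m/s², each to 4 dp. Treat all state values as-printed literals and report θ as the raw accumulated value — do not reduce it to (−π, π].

δ = 0.3249, a = -2.1150

a = (v'−v)/dt = (-0.211500)/0.1 = -2.1150
Δθ = θ'−θ = 0.056139;  (v·dt/L) = 5.0000·0.1/3.0 = 0.166667
tan δ = Δθ·L/(v·dt) = 0.336834  →  δ = 0.3249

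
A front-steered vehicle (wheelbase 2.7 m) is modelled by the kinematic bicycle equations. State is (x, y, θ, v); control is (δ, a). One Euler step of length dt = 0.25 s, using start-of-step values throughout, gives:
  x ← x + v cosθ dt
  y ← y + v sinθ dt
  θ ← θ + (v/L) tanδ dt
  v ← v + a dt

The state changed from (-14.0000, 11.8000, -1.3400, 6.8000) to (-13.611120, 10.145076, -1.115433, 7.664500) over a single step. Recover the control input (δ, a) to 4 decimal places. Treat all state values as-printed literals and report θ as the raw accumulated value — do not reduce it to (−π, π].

δ = 0.3426, a = 3.4580

a = (v'−v)/dt = (0.864500)/0.25 = 3.4580
Δθ = θ'−θ = 0.224567;  (v·dt/L) = 6.8000·0.25/2.7 = 0.629630
tan δ = Δθ·L/(v·dt) = 0.356665  →  δ = 0.3426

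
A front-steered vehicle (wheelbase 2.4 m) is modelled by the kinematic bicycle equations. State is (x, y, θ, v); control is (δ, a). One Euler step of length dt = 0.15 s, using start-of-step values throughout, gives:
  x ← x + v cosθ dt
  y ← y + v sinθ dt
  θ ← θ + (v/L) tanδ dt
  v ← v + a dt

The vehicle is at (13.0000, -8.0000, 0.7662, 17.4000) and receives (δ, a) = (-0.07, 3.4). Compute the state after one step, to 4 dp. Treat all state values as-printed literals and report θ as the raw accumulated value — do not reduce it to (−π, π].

x' = 13.0000 + 17.4000·cos(0.7662)·0.15 = 14.8806
y' = -8.0000 + 17.4000·sin(0.7662)·0.15 = -6.1902
θ' = 0.7662 + (17.4000/2.4)·tan(-0.07)·0.15 = 0.6900
v' = 17.4000 + 3.4000·0.15 = 17.9100

(14.8806, -6.1902, 0.6900, 17.9100)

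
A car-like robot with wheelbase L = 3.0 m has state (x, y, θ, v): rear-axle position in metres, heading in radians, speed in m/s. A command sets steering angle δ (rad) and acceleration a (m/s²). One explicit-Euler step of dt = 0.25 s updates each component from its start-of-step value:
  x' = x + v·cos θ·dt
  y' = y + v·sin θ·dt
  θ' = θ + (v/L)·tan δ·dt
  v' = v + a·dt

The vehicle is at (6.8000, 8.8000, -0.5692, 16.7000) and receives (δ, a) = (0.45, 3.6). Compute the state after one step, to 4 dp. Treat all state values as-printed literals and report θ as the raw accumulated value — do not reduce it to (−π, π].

x' = 6.8000 + 16.7000·cos(-0.5692)·0.25 = 10.3167
y' = 8.8000 + 16.7000·sin(-0.5692)·0.25 = 6.5498
θ' = -0.5692 + (16.7000/3.0)·tan(0.45)·0.25 = 0.1031
v' = 16.7000 + 3.6000·0.25 = 17.6000

(10.3167, 6.5498, 0.1031, 17.6000)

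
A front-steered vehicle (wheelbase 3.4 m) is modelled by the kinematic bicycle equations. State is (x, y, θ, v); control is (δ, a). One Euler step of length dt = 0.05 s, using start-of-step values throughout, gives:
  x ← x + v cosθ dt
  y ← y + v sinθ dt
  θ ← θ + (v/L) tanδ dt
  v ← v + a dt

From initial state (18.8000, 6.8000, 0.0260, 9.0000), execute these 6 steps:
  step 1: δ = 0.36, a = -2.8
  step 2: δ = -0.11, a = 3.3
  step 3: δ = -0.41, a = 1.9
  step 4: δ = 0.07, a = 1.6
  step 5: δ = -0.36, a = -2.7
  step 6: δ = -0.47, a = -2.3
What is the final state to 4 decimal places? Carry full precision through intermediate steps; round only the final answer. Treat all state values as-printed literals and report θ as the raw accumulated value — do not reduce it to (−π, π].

(21.5109, 6.8636, -0.1055, 8.9500)

after step 1 (δ=0.36, a=-2.8): (19.249848, 6.811699, 0.075818, 8.860000)
after step 2 (δ=-0.11, a=3.3): (19.691575, 6.845254, 0.061428, 9.025000)
after step 3 (δ=-0.41, a=1.9): (20.141974, 6.872956, 0.003743, 9.120000)
after step 4 (δ=0.07, a=1.6): (20.597971, 6.874663, 0.013147, 9.200000)
after step 5 (δ=-0.36, a=-2.7): (21.057931, 6.880710, -0.037778, 9.065000)
after step 6 (δ=-0.47, a=-2.3): (21.510858, 6.863591, -0.105495, 8.950000)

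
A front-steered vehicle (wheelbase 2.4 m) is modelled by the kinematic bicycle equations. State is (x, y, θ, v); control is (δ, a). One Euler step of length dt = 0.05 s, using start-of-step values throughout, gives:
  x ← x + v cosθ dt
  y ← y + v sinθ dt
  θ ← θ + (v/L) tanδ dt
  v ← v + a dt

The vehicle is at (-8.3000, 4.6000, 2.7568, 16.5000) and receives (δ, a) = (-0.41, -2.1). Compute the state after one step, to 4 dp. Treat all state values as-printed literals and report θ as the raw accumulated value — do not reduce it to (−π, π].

(-9.0647, 4.9097, 2.6074, 16.3950)

x' = -8.3000 + 16.5000·cos(2.7568)·0.05 = -9.0647
y' = 4.6000 + 16.5000·sin(2.7568)·0.05 = 4.9097
θ' = 2.7568 + (16.5000/2.4)·tan(-0.41)·0.05 = 2.6074
v' = 16.5000 − 2.1000·0.05 = 16.3950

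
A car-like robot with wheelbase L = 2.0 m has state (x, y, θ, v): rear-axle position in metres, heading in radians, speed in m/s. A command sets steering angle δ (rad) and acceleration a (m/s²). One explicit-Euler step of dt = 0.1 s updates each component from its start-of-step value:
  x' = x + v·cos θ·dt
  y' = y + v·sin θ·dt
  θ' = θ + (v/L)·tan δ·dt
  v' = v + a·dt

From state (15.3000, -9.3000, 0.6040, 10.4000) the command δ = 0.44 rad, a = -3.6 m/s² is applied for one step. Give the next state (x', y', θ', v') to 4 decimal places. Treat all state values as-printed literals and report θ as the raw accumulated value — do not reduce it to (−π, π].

(16.1560, -8.7093, 0.8488, 10.0400)

x' = 15.3000 + 10.4000·cos(0.6040)·0.1 = 16.1560
y' = -9.3000 + 10.4000·sin(0.6040)·0.1 = -8.7093
θ' = 0.6040 + (10.4000/2.0)·tan(0.44)·0.1 = 0.8488
v' = 10.4000 − 3.6000·0.1 = 10.0400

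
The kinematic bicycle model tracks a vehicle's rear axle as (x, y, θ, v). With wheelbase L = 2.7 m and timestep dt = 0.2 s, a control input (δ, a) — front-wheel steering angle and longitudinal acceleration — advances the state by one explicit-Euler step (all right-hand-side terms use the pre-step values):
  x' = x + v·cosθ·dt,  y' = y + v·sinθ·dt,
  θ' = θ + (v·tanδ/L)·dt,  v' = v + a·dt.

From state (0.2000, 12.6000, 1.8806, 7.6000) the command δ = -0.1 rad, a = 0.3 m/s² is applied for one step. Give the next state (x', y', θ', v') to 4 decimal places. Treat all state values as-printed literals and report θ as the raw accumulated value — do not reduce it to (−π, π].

x' = 0.2000 + 7.6000·cos(1.8806)·0.2 = -0.2634
y' = 12.6000 + 7.6000·sin(1.8806)·0.2 = 14.0476
θ' = 1.8806 + (7.6000/2.7)·tan(-0.1)·0.2 = 1.8241
v' = 7.6000 + 0.3000·0.2 = 7.6600

(-0.2634, 14.0476, 1.8241, 7.6600)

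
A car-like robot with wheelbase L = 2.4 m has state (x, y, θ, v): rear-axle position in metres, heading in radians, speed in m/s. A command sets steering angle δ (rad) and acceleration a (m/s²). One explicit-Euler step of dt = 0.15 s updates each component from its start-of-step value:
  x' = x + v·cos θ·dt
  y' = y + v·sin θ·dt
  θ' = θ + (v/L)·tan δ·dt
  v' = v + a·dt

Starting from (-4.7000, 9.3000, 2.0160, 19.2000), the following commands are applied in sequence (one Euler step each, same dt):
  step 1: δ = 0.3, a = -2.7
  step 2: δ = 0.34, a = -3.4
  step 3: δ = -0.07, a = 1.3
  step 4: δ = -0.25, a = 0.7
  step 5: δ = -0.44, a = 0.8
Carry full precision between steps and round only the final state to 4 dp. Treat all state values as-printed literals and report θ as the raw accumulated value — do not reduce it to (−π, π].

after step 1 (δ=0.3, a=-2.7): (-5.940248, 11.899266, 2.387203, 18.795000)
after step 2 (δ=0.34, a=-3.4): (-7.994607, 13.830012, 2.802734, 18.285000)
after step 3 (δ=-0.07, a=1.3): (-10.581390, 14.741732, 2.722606, 18.480000)
after step 4 (δ=-0.25, a=0.7): (-13.113617, 15.869479, 2.427686, 18.585000)
after step 5 (δ=-0.44, a=0.8): (-15.220625, 17.694873, 1.880845, 18.705000)

(-15.2206, 17.6949, 1.8808, 18.7050)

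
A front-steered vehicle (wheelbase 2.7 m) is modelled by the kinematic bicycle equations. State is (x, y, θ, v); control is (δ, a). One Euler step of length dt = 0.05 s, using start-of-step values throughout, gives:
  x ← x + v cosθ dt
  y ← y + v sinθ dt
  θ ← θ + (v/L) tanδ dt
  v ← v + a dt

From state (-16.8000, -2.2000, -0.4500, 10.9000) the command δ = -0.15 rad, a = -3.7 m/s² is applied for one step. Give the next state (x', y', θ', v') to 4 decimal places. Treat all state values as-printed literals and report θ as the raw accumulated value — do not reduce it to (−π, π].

x' = -16.8000 + 10.9000·cos(-0.4500)·0.05 = -16.3093
y' = -2.2000 + 10.9000·sin(-0.4500)·0.05 = -2.4371
θ' = -0.4500 + (10.9000/2.7)·tan(-0.15)·0.05 = -0.4805
v' = 10.9000 − 3.7000·0.05 = 10.7150

(-16.3093, -2.4371, -0.4805, 10.7150)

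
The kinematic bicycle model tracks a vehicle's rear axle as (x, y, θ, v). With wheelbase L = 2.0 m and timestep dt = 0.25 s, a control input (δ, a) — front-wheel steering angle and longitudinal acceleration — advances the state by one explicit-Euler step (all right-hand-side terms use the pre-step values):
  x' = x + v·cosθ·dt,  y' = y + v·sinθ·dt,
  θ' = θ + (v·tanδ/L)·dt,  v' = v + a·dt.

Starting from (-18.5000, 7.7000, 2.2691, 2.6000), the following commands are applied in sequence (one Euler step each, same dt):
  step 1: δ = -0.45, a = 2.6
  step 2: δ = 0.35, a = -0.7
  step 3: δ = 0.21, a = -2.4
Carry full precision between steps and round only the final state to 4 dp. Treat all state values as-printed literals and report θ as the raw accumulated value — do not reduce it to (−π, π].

(-19.8256, 9.4873, 2.3423, 2.4750)

after step 1 (δ=-0.45, a=2.6): (-18.917898, 8.197857, 2.112107, 3.250000)
after step 2 (δ=0.35, a=-0.7): (-19.336546, 8.894197, 2.260400, 3.075000)
after step 3 (δ=0.21, a=-2.4): (-19.825649, 9.487286, 2.342327, 2.475000)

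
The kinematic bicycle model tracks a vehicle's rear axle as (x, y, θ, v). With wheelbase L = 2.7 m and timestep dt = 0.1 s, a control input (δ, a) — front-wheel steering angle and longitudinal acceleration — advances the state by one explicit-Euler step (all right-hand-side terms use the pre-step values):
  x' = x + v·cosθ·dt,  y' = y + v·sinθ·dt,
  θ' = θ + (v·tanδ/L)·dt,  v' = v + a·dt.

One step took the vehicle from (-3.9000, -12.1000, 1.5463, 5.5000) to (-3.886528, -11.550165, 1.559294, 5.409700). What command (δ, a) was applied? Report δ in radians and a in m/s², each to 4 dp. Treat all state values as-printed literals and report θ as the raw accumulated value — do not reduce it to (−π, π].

a = (v'−v)/dt = (-0.090300)/0.1 = -0.9030
Δθ = θ'−θ = 0.012994;  (v·dt/L) = 5.5000·0.1/2.7 = 0.203704
tan δ = Δθ·L/(v·dt) = 0.063789  →  δ = 0.0637

δ = 0.0637, a = -0.9030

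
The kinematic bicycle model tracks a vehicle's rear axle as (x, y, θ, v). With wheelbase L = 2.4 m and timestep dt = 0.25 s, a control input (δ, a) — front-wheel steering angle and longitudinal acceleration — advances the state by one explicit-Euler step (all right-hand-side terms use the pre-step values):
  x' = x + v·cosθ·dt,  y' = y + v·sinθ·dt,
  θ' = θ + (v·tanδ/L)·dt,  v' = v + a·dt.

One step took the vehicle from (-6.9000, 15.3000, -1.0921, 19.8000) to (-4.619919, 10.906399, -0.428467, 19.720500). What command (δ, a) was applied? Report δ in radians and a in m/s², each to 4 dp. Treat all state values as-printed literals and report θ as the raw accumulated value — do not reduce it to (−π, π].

δ = 0.3113, a = -0.3180

a = (v'−v)/dt = (-0.079500)/0.25 = -0.3180
Δθ = θ'−θ = 0.663633;  (v·dt/L) = 19.8000·0.25/2.4 = 2.062500
tan δ = Δθ·L/(v·dt) = 0.321761  →  δ = 0.3113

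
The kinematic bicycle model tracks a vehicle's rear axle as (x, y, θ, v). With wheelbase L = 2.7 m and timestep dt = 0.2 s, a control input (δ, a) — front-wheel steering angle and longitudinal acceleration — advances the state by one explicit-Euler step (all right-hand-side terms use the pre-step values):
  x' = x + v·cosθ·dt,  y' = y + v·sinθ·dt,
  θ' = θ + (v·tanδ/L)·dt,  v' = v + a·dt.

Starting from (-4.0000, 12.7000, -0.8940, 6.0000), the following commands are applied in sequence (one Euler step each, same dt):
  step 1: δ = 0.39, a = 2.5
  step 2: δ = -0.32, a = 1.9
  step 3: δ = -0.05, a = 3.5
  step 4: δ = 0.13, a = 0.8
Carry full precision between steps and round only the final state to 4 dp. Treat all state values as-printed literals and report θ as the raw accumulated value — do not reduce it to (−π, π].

after step 1 (δ=0.39, a=2.5): (-3.248442, 11.764500, -0.711309, 6.500000)
after step 2 (δ=-0.32, a=1.9): (-2.263681, 10.915827, -0.870867, 6.880000)
after step 3 (δ=-0.05, a=3.5): (-1.377312, 9.863341, -0.896370, 7.580000)
after step 4 (δ=0.13, a=0.8): (-0.430646, 8.679247, -0.822963, 7.740000)

(-0.4306, 8.6792, -0.8230, 7.7400)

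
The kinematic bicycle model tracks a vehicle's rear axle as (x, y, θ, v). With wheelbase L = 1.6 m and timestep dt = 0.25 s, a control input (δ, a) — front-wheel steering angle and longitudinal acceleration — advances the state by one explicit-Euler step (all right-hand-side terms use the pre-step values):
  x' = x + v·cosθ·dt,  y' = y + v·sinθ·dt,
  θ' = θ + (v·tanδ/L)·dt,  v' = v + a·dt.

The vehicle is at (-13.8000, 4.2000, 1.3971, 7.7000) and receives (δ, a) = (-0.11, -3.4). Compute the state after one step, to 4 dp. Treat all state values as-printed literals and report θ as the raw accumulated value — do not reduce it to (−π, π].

(-13.4673, 6.0960, 1.2642, 6.8500)

x' = -13.8000 + 7.7000·cos(1.3971)·0.25 = -13.4673
y' = 4.2000 + 7.7000·sin(1.3971)·0.25 = 6.0960
θ' = 1.3971 + (7.7000/1.6)·tan(-0.11)·0.25 = 1.2642
v' = 7.7000 − 3.4000·0.25 = 6.8500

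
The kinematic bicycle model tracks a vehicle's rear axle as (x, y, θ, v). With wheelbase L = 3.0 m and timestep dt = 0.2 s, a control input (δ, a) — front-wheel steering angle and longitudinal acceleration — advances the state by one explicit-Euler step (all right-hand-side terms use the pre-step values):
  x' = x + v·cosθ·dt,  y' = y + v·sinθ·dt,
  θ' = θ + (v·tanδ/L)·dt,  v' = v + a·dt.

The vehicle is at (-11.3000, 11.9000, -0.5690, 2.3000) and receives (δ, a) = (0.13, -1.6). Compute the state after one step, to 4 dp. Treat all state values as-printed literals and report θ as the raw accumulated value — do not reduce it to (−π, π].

(-10.9125, 11.6522, -0.5490, 1.9800)

x' = -11.3000 + 2.3000·cos(-0.5690)·0.2 = -10.9125
y' = 11.9000 + 2.3000·sin(-0.5690)·0.2 = 11.6522
θ' = -0.5690 + (2.3000/3.0)·tan(0.13)·0.2 = -0.5490
v' = 2.3000 − 1.6000·0.2 = 1.9800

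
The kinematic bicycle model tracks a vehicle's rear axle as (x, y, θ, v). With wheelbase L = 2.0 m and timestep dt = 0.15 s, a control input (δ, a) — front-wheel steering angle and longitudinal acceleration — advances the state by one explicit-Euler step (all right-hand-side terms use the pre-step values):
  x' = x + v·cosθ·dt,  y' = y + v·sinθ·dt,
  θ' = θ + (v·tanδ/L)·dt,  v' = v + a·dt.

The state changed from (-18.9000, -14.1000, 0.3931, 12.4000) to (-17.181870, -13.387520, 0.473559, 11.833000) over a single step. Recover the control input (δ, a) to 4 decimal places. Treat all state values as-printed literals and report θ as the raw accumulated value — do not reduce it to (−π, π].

δ = 0.0863, a = -3.7800

a = (v'−v)/dt = (-0.567000)/0.15 = -3.7800
Δθ = θ'−θ = 0.080459;  (v·dt/L) = 12.4000·0.15/2.0 = 0.930000
tan δ = Δθ·L/(v·dt) = 0.086515  →  δ = 0.0863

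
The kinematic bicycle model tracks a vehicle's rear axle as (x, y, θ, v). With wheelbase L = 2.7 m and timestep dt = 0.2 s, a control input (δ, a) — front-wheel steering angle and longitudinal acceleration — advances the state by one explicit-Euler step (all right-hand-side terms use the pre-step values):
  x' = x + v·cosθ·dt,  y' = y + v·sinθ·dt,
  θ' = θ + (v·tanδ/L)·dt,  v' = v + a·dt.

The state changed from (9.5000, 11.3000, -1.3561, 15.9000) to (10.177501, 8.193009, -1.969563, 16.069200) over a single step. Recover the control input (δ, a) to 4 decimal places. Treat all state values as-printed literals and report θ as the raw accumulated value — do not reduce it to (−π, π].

a = (v'−v)/dt = (0.169200)/0.2 = 0.8460
Δθ = θ'−θ = -0.613463;  (v·dt/L) = 15.9000·0.2/2.7 = 1.177778
tan δ = Δθ·L/(v·dt) = -0.520865  →  δ = -0.4802

δ = -0.4802, a = 0.8460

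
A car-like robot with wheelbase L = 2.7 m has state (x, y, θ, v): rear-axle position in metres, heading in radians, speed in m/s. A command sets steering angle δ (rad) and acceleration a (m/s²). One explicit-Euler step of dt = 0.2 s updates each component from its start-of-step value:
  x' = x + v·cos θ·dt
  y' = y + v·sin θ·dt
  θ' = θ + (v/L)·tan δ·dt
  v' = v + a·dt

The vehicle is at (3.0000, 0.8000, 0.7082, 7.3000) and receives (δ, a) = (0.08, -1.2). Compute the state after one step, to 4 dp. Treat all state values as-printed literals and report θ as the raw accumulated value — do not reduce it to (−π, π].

x' = 3.0000 + 7.3000·cos(0.7082)·0.2 = 4.1089
y' = 0.8000 + 7.3000·sin(0.7082)·0.2 = 1.7497
θ' = 0.7082 + (7.3000/2.7)·tan(0.08)·0.2 = 0.7516
v' = 7.3000 − 1.2000·0.2 = 7.0600

(4.1089, 1.7497, 0.7516, 7.0600)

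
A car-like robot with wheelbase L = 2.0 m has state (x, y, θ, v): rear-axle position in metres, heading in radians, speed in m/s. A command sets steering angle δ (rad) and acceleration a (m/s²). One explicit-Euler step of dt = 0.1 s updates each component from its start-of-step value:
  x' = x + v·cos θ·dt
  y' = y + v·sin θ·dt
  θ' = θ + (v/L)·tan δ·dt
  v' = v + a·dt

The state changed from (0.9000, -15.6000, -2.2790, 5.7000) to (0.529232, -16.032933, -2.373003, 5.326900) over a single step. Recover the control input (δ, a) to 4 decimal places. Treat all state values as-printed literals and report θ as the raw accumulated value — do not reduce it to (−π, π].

δ = -0.3186, a = -3.7310

a = (v'−v)/dt = (-0.373100)/0.1 = -3.7310
Δθ = θ'−θ = -0.094003;  (v·dt/L) = 5.7000·0.1/2.0 = 0.285000
tan δ = Δθ·L/(v·dt) = -0.329835  →  δ = -0.3186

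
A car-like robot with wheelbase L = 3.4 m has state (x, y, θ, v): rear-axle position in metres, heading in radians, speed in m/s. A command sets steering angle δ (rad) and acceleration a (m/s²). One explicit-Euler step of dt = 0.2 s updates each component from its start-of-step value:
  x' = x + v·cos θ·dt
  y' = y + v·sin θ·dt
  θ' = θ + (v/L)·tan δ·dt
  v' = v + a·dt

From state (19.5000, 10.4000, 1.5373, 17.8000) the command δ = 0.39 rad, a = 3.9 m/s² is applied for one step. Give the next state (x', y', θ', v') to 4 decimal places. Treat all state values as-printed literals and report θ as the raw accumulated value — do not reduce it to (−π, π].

(19.6192, 13.9580, 1.9677, 18.5800)

x' = 19.5000 + 17.8000·cos(1.5373)·0.2 = 19.6192
y' = 10.4000 + 17.8000·sin(1.5373)·0.2 = 13.9580
θ' = 1.5373 + (17.8000/3.4)·tan(0.39)·0.2 = 1.9677
v' = 17.8000 + 3.9000·0.2 = 18.5800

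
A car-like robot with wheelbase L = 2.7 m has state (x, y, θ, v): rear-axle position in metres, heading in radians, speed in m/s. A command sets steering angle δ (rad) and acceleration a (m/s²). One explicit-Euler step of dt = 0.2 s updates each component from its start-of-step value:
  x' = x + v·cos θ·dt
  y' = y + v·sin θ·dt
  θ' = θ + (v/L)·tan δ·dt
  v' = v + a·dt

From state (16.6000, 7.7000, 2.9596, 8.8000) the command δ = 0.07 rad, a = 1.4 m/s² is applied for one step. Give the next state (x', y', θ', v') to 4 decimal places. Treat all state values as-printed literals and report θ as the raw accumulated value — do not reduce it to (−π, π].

x' = 16.6000 + 8.8000·cos(2.9596)·0.2 = 14.8691
y' = 7.7000 + 8.8000·sin(2.9596)·0.2 = 8.0185
θ' = 2.9596 + (8.8000/2.7)·tan(0.07)·0.2 = 3.0053
v' = 8.8000 + 1.4000·0.2 = 9.0800

(14.8691, 8.0185, 3.0053, 9.0800)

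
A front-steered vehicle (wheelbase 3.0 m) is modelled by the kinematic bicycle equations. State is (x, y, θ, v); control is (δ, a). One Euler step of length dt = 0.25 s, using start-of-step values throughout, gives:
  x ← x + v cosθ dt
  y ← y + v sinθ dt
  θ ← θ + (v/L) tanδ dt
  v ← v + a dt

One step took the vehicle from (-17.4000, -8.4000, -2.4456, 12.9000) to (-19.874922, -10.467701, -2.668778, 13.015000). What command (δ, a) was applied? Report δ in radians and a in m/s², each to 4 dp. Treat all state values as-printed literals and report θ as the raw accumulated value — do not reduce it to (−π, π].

a = (v'−v)/dt = (0.115000)/0.25 = 0.4600
Δθ = θ'−θ = -0.223178;  (v·dt/L) = 12.9000·0.25/3.0 = 1.075000
tan δ = Δθ·L/(v·dt) = -0.207607  →  δ = -0.2047

δ = -0.2047, a = 0.4600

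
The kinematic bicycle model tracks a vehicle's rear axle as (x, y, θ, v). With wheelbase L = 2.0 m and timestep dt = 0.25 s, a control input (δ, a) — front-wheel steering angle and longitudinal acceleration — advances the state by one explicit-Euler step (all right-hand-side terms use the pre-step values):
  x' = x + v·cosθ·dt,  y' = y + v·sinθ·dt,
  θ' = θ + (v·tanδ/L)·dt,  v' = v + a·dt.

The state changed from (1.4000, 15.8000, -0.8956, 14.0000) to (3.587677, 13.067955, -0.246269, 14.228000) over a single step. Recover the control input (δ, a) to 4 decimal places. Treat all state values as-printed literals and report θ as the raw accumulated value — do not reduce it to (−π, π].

δ = 0.3553, a = 0.9120

a = (v'−v)/dt = (0.228000)/0.25 = 0.9120
Δθ = θ'−θ = 0.649331;  (v·dt/L) = 14.0000·0.25/2.0 = 1.750000
tan δ = Δθ·L/(v·dt) = 0.371046  →  δ = 0.3553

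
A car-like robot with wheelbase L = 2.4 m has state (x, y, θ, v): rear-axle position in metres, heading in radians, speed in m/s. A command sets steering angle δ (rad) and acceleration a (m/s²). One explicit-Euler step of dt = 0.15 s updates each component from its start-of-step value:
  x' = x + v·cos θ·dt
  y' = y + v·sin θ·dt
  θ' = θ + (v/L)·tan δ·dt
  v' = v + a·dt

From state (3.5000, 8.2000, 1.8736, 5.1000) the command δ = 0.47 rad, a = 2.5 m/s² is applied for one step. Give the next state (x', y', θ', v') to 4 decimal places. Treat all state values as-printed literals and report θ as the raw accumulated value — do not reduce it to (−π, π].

(3.2719, 8.9302, 2.0355, 5.4750)

x' = 3.5000 + 5.1000·cos(1.8736)·0.15 = 3.2719
y' = 8.2000 + 5.1000·sin(1.8736)·0.15 = 8.9302
θ' = 1.8736 + (5.1000/2.4)·tan(0.47)·0.15 = 2.0355
v' = 5.1000 + 2.5000·0.15 = 5.4750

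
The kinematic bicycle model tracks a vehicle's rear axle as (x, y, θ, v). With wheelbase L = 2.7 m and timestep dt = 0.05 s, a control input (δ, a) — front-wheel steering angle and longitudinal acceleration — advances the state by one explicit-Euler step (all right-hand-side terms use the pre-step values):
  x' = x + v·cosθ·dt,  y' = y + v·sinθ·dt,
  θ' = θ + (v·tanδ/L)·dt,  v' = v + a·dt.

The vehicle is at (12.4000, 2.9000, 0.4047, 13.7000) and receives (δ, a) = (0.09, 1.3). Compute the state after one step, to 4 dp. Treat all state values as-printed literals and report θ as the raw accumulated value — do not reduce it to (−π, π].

x' = 12.4000 + 13.7000·cos(0.4047)·0.05 = 13.0297
y' = 2.9000 + 13.7000·sin(0.4047)·0.05 = 3.1697
θ' = 0.4047 + (13.7000/2.7)·tan(0.09)·0.05 = 0.4276
v' = 13.7000 + 1.3000·0.05 = 13.7650

(13.0297, 3.1697, 0.4276, 13.7650)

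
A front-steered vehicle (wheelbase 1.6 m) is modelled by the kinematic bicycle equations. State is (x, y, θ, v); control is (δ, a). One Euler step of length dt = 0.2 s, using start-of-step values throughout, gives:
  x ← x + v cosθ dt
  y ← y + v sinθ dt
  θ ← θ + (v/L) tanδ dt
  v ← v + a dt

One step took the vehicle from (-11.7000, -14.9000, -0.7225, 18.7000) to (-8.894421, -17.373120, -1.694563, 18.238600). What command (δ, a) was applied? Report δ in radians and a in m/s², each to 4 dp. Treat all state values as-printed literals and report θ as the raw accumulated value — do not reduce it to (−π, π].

δ = -0.3941, a = -2.3070

a = (v'−v)/dt = (-0.461400)/0.2 = -2.3070
Δθ = θ'−θ = -0.972063;  (v·dt/L) = 18.7000·0.2/1.6 = 2.337500
tan δ = Δθ·L/(v·dt) = -0.415856  →  δ = -0.3941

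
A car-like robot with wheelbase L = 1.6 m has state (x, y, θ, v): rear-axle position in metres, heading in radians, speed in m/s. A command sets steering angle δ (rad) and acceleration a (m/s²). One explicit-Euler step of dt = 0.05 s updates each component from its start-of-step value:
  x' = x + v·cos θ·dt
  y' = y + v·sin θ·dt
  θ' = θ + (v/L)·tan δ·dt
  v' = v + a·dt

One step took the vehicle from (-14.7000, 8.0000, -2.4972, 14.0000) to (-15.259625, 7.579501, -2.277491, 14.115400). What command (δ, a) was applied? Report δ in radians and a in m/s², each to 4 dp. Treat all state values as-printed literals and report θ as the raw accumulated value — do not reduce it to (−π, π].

a = (v'−v)/dt = (0.115400)/0.05 = 2.3080
Δθ = θ'−θ = 0.219709;  (v·dt/L) = 14.0000·0.05/1.6 = 0.437500
tan δ = Δθ·L/(v·dt) = 0.502192  →  δ = 0.4654

δ = 0.4654, a = 2.3080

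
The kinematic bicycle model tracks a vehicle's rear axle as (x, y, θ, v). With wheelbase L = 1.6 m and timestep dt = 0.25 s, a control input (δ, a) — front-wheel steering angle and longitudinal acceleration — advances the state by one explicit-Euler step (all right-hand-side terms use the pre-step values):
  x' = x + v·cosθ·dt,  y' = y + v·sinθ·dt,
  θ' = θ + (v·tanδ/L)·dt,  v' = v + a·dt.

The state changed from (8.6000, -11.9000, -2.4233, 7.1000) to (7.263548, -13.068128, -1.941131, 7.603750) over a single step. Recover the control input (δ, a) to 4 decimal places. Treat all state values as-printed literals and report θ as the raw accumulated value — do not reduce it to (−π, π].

δ = 0.4100, a = 2.0150

a = (v'−v)/dt = (0.503750)/0.25 = 2.0150
Δθ = θ'−θ = 0.482169;  (v·dt/L) = 7.1000·0.25/1.6 = 1.109375
tan δ = Δθ·L/(v·dt) = 0.434631  →  δ = 0.4100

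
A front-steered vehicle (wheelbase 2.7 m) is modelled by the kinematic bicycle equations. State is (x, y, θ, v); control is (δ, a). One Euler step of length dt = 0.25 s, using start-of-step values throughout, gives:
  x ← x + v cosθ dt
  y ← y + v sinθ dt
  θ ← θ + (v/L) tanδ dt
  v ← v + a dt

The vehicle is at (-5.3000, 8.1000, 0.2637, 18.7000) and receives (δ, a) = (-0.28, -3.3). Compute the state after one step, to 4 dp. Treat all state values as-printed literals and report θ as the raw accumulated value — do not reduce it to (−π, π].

x' = -5.3000 + 18.7000·cos(0.2637)·0.25 = -0.7866
y' = 8.1000 + 18.7000·sin(0.2637)·0.25 = 9.3186
θ' = 0.2637 + (18.7000/2.7)·tan(-0.28)·0.25 = -0.2342
v' = 18.7000 − 3.3000·0.25 = 17.8750

(-0.7866, 9.3186, -0.2342, 17.8750)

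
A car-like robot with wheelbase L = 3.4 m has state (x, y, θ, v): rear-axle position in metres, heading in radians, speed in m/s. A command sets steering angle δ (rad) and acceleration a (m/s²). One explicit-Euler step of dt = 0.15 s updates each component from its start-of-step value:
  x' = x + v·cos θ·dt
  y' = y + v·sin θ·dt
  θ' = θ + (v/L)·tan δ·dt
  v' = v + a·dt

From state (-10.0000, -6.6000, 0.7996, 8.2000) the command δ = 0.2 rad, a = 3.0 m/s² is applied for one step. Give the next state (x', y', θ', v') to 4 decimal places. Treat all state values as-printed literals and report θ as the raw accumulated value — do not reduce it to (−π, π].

x' = -10.0000 + 8.2000·cos(0.7996)·0.15 = -9.1427
y' = -6.6000 + 8.2000·sin(0.7996)·0.15 = -5.7180
θ' = 0.7996 + (8.2000/3.4)·tan(0.2)·0.15 = 0.8729
v' = 8.2000 + 3.0000·0.15 = 8.6500

(-9.1427, -5.7180, 0.8729, 8.6500)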